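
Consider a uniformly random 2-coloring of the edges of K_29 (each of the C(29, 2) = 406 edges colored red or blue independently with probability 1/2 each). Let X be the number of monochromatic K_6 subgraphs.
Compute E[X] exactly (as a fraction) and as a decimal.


Let X = Σ_S X_S over the C(29, 6) = 475020 subsets S of size 6, where X_S = 1 if the K_6 on S is monochromatic.
For a fixed S, the K_6 on S has C(6, 2) = 15 edges. P[all 15 edges red] = (1/2)^15, and likewise for blue, so P[monochromatic] = 2·(1/2)^15 = 2^{1 − 15} = 1/16384.
By linearity: E[X] = C(29, 6) · 2^{1 − 15} = 475020 · 1/16384 = 118755/4096.
Numerically: E[X] ≈ 28.993.

E[X] = C(29,6)·2^(1−C(6,2)) = 118755/4096 ≈ 28.993.


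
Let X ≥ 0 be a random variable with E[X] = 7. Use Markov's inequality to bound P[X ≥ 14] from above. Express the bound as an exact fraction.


μ = E[X] = 7, a = 14.
Markov: P[X ≥ 14] ≤ μ/a = (7)/14 = 1/2.
Numerically: ≈ 0.5000.
(Since a = 14 > μ = 7.0000, the bound 1/2 is < 1 and informative.)

P[X ≥ 14] ≤ 1/2 ≈ 0.5000.


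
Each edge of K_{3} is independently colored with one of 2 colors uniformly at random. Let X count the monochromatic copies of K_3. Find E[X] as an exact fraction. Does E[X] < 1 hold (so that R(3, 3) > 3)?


E[X] = C(3, 3) · 2^{1 − 3} = 1 · 2^{−2} = 1/4.
As a reduced fraction: E[X] = 1/4 ≈ 0.2500.
Is E[X] < 1? YES.
Since E[X] < 1, there exists a 2-coloring of K_{3} with no monochromatic K_3; hence R(3, 3) > 3.

E[X] = 1/4 ≈ 0.2500; E[X] < 1, so R(3, 3) > 3.


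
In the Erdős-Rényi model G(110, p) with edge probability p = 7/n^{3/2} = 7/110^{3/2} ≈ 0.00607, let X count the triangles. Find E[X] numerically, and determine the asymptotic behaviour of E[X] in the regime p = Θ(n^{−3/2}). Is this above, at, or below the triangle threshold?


Number of potential triangles: C(110, 3) = 215820.
Each occurs with probability p³ ≈ (0.00607)³ ≈ 2.23371e-07.
By linearity: E[X] = C(110, 3)·p³ ≈ 215820 · 2.23371e-07 ≈ 0.048.
Since α = 3/2 > 1, p = c/n^{3/2} = o(1/n) is below the triangle threshold p ~ 1/n. Asymptotically E[X] ~ (c³/6)·n^{3(1−α)} = (7³/6)·n^{-1.5} → 0, so by Markov's inequality G has no triangles w.h.p.

E[X] ≈ 0.048; in regime p = Θ(1/n^{3/2}) E[X] tends to 0 (below the triangle threshold p ~ 1/n).


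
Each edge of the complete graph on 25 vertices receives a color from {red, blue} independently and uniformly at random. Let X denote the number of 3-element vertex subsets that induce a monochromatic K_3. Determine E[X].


Let X = Σ_S X_S over the C(25, 3) = 2300 subsets S of size 3, where X_S = 1 if the K_3 on S is monochromatic.
For a fixed S, the K_3 on S has C(3, 2) = 3 edges. P[all 3 edges red] = (1/2)^3, and likewise for blue, so P[monochromatic] = 2·(1/2)^3 = 2^{1 − 3} = 1/4.
By linearity of expectation: E[X] = C(25, 3) · 2^{1 − 3} = 2300 · 1/4 = 575.
Numerically: E[X] ≈ 575.00000.

E[X] = C(25,3)·2^(1−C(3,2)) = 575 ≈ 575.00000.


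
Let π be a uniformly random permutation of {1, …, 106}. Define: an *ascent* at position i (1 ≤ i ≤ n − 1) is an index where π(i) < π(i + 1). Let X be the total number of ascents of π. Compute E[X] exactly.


Write X = Σ X_I over i = 1, …, 105, with X_I the indicator of one ascent.
There are 105 indicators.
For each fixed i, the pair (π(i), π(i+1)) is a uniformly random ordered pair of distinct values from {1, …, 106}; by symmetry P[π(i) < π(i+1)] = 1/2.
By linearity: E[X] = 105 · (1/2) = (106 − 1) · (1/2) = 105/2 ≈ 52.500.

E[X] = 105/2 = 52.500.


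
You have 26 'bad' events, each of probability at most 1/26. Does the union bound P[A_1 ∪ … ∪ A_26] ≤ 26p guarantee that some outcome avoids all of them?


Union bound: P[∪_{i=1}^{26} A_i] ≤ Σ_i P[A_i] ≤ 26·p = 26·(1/26) = 1.
Numerically: 1 ≈ 1.00000.
Is 1 < 1? NO.
Since the bound 1 is ≥ 1, the union bound is uninformative here; it does NOT by itself certify existence.

26·p = 1 ≈ 1.00000; existence NOT certified by the union bound.


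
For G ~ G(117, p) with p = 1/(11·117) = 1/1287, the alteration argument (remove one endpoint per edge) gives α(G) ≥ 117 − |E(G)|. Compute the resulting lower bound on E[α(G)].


E[|E(G)|] = C(117, 2)·p = 6786 · (1/1287) = 58/11.
E[α(G)] ≥ n − E[|E(G)|] = 117 − 58/11 = 1229/11.
Numerically: ≈ 111.727273.
(This is only a lower bound; the true E[α(G)] may be larger.)

E[α(G)] ≥ 1229/11 ≈ 111.727273.


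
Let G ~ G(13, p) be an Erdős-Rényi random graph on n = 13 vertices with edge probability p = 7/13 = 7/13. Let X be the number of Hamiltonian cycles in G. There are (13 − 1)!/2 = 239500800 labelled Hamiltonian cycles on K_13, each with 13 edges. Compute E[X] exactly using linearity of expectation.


K_13 has (13 − 1)!/2 = 239500800 labelled Hamiltonian cycles.
For each such Hamiltonian cycle H, let X_H = 1 if all 13 edges of H are present in G. Then P[X_H = 1] = p^{13} = (7/13)^{13} = 96889010407/302875106592253.
By linearity of expectation: E[X] = Σ_H E[X_H] = 239500800 · p^{13} = 239500800 · 96889010407/302875106592253 = 23204995503684825600/302875106592253.
Numerically: E[X] ≈ 76615.7.

E[X] = 239500800 · (7/13)^{13} = 23204995503684825600/302875106592253 ≈ 76615.7.


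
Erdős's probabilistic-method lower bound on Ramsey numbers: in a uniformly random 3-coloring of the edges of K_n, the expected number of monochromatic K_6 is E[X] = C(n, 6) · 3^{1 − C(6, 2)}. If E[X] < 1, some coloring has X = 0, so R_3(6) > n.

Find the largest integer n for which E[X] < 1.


We need C(n, 6) · 3^{1 − 15} < 1, i.e. C(n, 6) < 3^{15 − 1} = 4782969.
Check values of n near the boundary:
  n = 35: C(35, 6) = 1623160; 1623160 < 4782969? YES
  n = 36: C(36, 6) = 1947792; 1947792 < 4782969? YES
  n = 37: C(37, 6) = 2324784; 2324784 < 4782969? YES
  n = 38: C(38, 6) = 2760681; 2760681 < 4782969? YES
  n = 39: C(39, 6) = 3262623; 3262623 < 4782969? YES
  n = 40: C(40, 6) = 3838380; 3838380 < 4782969? YES
  n = 41: C(41, 6) = 4496388; 4496388 < 4782969? YES
  n = 42: C(42, 6) = 5245786; 5245786 < 4782969? NO
The largest n with C(n, 6) < 4782969 is n = 41 (where E[X] = 1498796/1594323 ≈ 0.9401). Hence R_3(6) > 41, i.e. R_3(6) ≥ 42.

Largest n = 41; hence R_3(6) > 41.


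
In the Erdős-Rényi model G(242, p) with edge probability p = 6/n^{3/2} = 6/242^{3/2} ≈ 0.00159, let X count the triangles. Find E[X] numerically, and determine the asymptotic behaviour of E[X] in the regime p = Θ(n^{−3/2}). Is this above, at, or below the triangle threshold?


Number of potential triangles: C(242, 3) = 2332880.
Each occurs with probability p³ ≈ (0.00159)³ ≈ 4.04841e-09.
By linearity: E[X] = C(242, 3)·p³ ≈ 2332880 · 4.04841e-09 ≈ 0.009.
Since α = 3/2 > 1, p = c/n^{3/2} = o(1/n) is below the triangle threshold p ~ 1/n. Asymptotically E[X] ~ (c³/6)·n^{3(1−α)} = (6³/6)·n^{-1.5} → 0, so by Markov's inequality G has no triangles w.h.p.

E[X] ≈ 0.009; in regime p = Θ(1/n^{3/2}) E[X] tends to 0 (below the triangle threshold p ~ 1/n).


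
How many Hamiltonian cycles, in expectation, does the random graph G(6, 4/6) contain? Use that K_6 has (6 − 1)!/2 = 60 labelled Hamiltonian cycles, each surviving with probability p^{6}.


K_6 has (6 − 1)!/2 = 60 labelled Hamiltonian cycles.
For each such Hamiltonian cycle H, let X_H = 1 if all 6 edges of H are present in G. Then P[X_H = 1] = p^{6} = (2/3)^{6} = 64/729.
By linearity of expectation: E[X] = Σ_H E[X_H] = 60 · p^{6} = 60 · 64/729 = 1280/243.
Numerically: E[X] ≈ 5.26749.

E[X] = 60 · (2/3)^{6} = 1280/243 ≈ 5.26749.


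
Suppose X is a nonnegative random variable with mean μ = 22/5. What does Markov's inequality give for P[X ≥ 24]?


μ = E[X] = 22/5, a = 24.
Markov: P[X ≥ 24] ≤ μ/a = (22/5)/24 = 11/60.
Numerically: ≈ 0.18333.
(Since a = 24 > μ = 4.40000, the bound 11/60 is < 1 and informative.)

P[X ≥ 24] ≤ 11/60 ≈ 0.18333.


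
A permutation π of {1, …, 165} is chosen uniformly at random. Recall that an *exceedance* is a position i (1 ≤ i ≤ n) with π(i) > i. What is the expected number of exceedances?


Write X = Σ_{i=1}^{165} X_i, where X_i = 1_{π(i) > i}.
For each fixed i, π(i) is uniform over {1, …, 165} (marginal of a uniform permutation), so P[π(i) > i] = (n − i)/n. Summing: Σ_{i=1}^{165} (n − i)/n = (0 + 1 + … + 164)/165 = 165(165 − 1)/(2·165) = (165 − 1)/2.
Hence E[X] = Σ_{i=1}^{165} (165 − i)/165 = 82 ≈ 82.00000.

E[X] = 82 = 82.00000.


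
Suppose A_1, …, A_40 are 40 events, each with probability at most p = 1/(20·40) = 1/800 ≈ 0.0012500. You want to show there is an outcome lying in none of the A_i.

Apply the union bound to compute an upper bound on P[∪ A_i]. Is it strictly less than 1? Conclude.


Union bound: P[∪_{i=1}^{40} A_i] ≤ Σ_i P[A_i] ≤ 40·p = 40·(1/800) = 1/20.
Numerically: 1/20 ≈ 0.0500000.
Is 1/20 < 1? YES.
Since P[∪ A_i] ≤ 1/20 < 1, the complement has P[∩ A_i^c] ≥ 1 − 1/20 = 19/20 > 0, so some outcome avoids every A_i.

40·p = 1/20 ≈ 0.0500000; existence CERTIFIED by the union bound.


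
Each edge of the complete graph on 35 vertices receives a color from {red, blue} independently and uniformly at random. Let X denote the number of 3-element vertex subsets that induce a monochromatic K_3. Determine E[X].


Let X = Σ_S X_S over the C(35, 3) = 6545 subsets S of size 3, where X_S = 1 if the K_3 on S is monochromatic.
For a fixed S, the K_3 on S has C(3, 2) = 3 edges. P[all 3 edges red] = (1/2)^3, and likewise for blue, so P[monochromatic] = 2·(1/2)^3 = 2^{1 − 3} = 1/4.
Summing: E[X] = C(35, 3) · 2^{1 − 3} = 6545 · 1/4 = 6545/4.
Numerically: E[X] ≈ 1636.25000.

E[X] = C(35,3)·2^(1−C(3,2)) = 6545/4 ≈ 1636.25000.


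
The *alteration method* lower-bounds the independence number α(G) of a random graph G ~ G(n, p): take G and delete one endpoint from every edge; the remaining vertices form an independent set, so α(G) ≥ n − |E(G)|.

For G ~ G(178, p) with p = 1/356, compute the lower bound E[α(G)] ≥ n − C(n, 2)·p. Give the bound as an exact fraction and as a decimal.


E[|E(G)|] = C(178, 2)·p = 15753 · (1/356) = 177/4.
E[α(G)] ≥ n − E[|E(G)|] = 178 − 177/4 = 535/4.
Numerically: ≈ 133.750.
(This is only a lower bound; the true E[α(G)] may be larger.)

E[α(G)] ≥ 535/4 ≈ 133.750.


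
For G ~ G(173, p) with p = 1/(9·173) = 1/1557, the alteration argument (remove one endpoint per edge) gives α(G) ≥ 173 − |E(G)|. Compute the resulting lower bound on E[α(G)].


E[|E(G)|] = C(173, 2)·p = 14878 · (1/1557) = 86/9.
E[α(G)] ≥ n − E[|E(G)|] = 173 − 86/9 = 1471/9.
Numerically: ≈ 163.444.
(This is only a lower bound; the true E[α(G)] may be larger.)

E[α(G)] ≥ 1471/9 ≈ 163.444.


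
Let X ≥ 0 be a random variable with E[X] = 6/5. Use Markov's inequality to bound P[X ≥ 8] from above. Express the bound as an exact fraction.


μ = E[X] = 6/5, a = 8.
Markov: P[X ≥ 8] ≤ μ/a = (6/5)/8 = 3/20.
Numerically: ≈ 0.15000.
(Since a = 8 > μ = 1.20000, the bound 3/20 is < 1 and informative.)

P[X ≥ 8] ≤ 3/20 ≈ 0.15000.


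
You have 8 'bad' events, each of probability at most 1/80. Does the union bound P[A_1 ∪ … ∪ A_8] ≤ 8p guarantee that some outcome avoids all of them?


Union bound: P[∪_{i=1}^{8} A_i] ≤ Σ_i P[A_i] ≤ 8·p = 8·(1/80) = 1/10.
Numerically: 1/10 ≈ 0.1000.
Is 1/10 < 1? YES.
Since P[∪ A_i] ≤ 1/10 < 1, the complement has P[∩ A_i^c] ≥ 1 − 1/10 = 9/10 > 0, so some outcome avoids every A_i.

8·p = 1/10 ≈ 0.1000; existence CERTIFIED by the union bound.


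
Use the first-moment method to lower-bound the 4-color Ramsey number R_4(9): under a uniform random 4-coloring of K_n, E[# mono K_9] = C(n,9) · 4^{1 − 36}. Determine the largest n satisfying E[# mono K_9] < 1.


We need C(n, 9) · 4^{1 − 36} < 1, i.e. C(n, 9) < 4^{36 − 1} = 1180591620717411303424.
Check values of n near the boundary:
  n = 908: C(908, 9) = 1111058428637338083100; 1111058428637338083100 < 1180591620717411303424? YES
  n = 909: C(909, 9) = 1122169012923711463931; 1122169012923711463931 < 1180591620717411303424? YES
  n = 910: C(910, 9) = 1133378248346922788210; 1133378248346922788210 < 1180591620717411303424? YES
  n = 911: C(911, 9) = 1144686900492291197405; 1144686900492291197405 < 1180591620717411303424? YES
  n = 912: C(912, 9) = 1156095740032081475120; 1156095740032081475120 < 1180591620717411303424? YES
  n = 913: C(913, 9) = 1167605542753639808390; 1167605542753639808390 < 1180591620717411303424? YES
  n = 914: C(914, 9) = 1179217089587653905932; 1179217089587653905932 < 1180591620717411303424? YES
  n = 915: C(915, 9) = 1190931166636537885130; 1190931166636537885130 < 1180591620717411303424? NO
  n = 916: C(916, 9) = 1202748565202942340440; 1202748565202942340440 < 1180591620717411303424? NO
The largest n with C(n, 9) < 1180591620717411303424 is n = 914 (where E[X] = 294804272396913476483/295147905179352825856 ≈ 0.999). Hence R_4(9) > 914, i.e. R_4(9) ≥ 915.

Largest n = 914; hence R_4(9) > 914.


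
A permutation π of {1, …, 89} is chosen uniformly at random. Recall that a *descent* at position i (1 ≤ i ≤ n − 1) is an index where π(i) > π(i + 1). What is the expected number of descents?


Write X = Σ X_I over i = 1, …, 88, with X_I the indicator of one descent.
There are 88 indicators.
For each fixed i, the pair (π(i), π(i+1)) is a uniformly random ordered pair of distinct values from {1, …, 89}; by symmetry P[π(i) > π(i+1)] = 1/2.
By linearity: E[X] = 88 · (1/2) = (89 − 1) · (1/2) = 44 ≈ 44.000000.

E[X] = 44 = 44.000000.


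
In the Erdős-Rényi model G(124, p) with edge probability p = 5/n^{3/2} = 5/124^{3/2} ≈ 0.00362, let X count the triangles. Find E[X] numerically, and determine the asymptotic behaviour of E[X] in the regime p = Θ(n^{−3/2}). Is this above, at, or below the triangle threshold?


Number of potential triangles: C(124, 3) = 310124.
Each occurs with probability p³ ≈ (0.00362)³ ≈ 4.74802e-08.
By linearity: E[X] = C(124, 3)·p³ ≈ 310124 · 4.74802e-08 ≈ 0.015.
Since α = 3/2 > 1, p = c/n^{3/2} = o(1/n) is below the triangle threshold p ~ 1/n. Asymptotically E[X] ~ (c³/6)·n^{3(1−α)} = (5³/6)·n^{-1.5} → 0, so by Markov's inequality G has no triangles w.h.p.

E[X] ≈ 0.015; in regime p = Θ(1/n^{3/2}) E[X] tends to 0 (below the triangle threshold p ~ 1/n).


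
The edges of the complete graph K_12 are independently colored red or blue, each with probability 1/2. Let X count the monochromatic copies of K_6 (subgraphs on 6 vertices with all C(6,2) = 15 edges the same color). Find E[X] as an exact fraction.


Let X = Σ_S X_S over the C(12, 6) = 924 subsets S of size 6, where X_S = 1 if the K_6 on S is monochromatic.
For a fixed S, the K_6 on S has C(6, 2) = 15 edges. P[all 15 edges red] = (1/2)^15, and likewise for blue, so P[monochromatic] = 2·(1/2)^15 = 2^{1 − 15} = 1/16384.
By linearity: E[X] = C(12, 6) · 2^{1 − 15} = 924 · 1/16384 = 231/4096.
Numerically: E[X] ≈ 0.05640.

E[X] = C(12,6)·2^(1−C(6,2)) = 231/4096 ≈ 0.05640.


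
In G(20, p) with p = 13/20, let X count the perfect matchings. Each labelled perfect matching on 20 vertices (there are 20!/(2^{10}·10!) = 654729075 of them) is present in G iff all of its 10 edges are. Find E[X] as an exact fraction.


K_20 has 20!/(2^{10}·10!) = 654729075 labelled perfect matchings.
For each such perfect matching H, let X_H = 1 if all 10 edges of H are present in G. Then P[X_H = 1] = p^{10} = (13/20)^{10} = 137858491849/10240000000000.
By linearity: E[X] = Σ_H E[X_H] = 654729075 · p^{10} = 654729075 · 137858491849/10240000000000 = 3610398513967632387/409600000000.
Numerically: E[X] ≈ 8.81e+06.

E[X] = 654729075 · (13/20)^{10} = 3610398513967632387/409600000000 ≈ 8.81e+06.


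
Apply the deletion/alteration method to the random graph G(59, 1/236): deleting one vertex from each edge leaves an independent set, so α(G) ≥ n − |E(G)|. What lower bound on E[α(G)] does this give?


E[|E(G)|] = C(59, 2)·p = 1711 · (1/236) = 29/4.
E[α(G)] ≥ n − E[|E(G)|] = 59 − 29/4 = 207/4.
Numerically: ≈ 51.750000.
(This is only a lower bound; the true E[α(G)] may be larger.)

E[α(G)] ≥ 207/4 ≈ 51.750000.


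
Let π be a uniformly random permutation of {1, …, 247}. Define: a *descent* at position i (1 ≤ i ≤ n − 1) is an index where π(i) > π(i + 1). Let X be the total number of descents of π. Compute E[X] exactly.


Write X = Σ X_I over i = 1, …, 246, with X_I the indicator of one descent.
There are 246 indicators.
For each fixed i, the pair (π(i), π(i+1)) is a uniformly random ordered pair of distinct values from {1, …, 247}; by symmetry P[π(i) > π(i+1)] = 1/2.
By linearity: E[X] = 246 · (1/2) = (247 − 1) · (1/2) = 123 ≈ 123.000.

E[X] = 123 = 123.000.


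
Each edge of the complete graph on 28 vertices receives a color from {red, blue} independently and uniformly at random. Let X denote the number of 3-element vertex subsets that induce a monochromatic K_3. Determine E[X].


Let X = Σ_S X_S over the C(28, 3) = 3276 subsets S of size 3, where X_S = 1 if the K_3 on S is monochromatic.
For a fixed S, the K_3 on S has C(3, 2) = 3 edges. P[all 3 edges red] = (1/2)^3, and likewise for blue, so P[monochromatic] = 2·(1/2)^3 = 2^{1 − 3} = 1/4.
By linearity of expectation: E[X] = C(28, 3) · 2^{1 − 3} = 3276 · 1/4 = 819.
Numerically: E[X] ≈ 819.00000.

E[X] = C(28,3)·2^(1−C(3,2)) = 819 ≈ 819.00000.


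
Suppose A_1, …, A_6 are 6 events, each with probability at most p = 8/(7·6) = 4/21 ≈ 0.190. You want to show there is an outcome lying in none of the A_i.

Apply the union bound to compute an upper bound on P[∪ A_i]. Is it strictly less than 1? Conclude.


Union bound: P[∪_{i=1}^{6} A_i] ≤ Σ_i P[A_i] ≤ 6·p = 6·(4/21) = 8/7.
Numerically: 8/7 ≈ 1.143.
Is 8/7 < 1? NO.
Since the bound 8/7 is ≥ 1, the union bound is uninformative here; it does NOT by itself certify existence.

6·p = 8/7 ≈ 1.143; existence NOT certified by the union bound.


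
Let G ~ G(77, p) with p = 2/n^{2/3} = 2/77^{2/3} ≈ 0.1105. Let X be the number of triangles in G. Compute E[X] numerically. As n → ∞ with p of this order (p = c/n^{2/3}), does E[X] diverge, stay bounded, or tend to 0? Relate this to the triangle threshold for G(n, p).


Number of potential triangles: C(77, 3) = 73150.
Each occurs with probability p³ ≈ (0.1105)³ ≈ 1.3493001e-03.
By linearity: E[X] = C(77, 3)·p³ ≈ 73150 · 1.3493001e-03 ≈ 98.70130.
Since α = 2/3 < 1, p = c/n^{2/3} ≫ 1/n is above the triangle threshold p ~ 1/n. Asymptotically E[X] ~ (c³/6)·n^{3(1−α)} = (2³/6)·n^{1} → ∞; triangles are abundant w.h.p.

E[X] ≈ 98.70130; in regime p = Θ(1/n^{2/3}) E[X] diverges (above the triangle threshold p ~ 1/n).


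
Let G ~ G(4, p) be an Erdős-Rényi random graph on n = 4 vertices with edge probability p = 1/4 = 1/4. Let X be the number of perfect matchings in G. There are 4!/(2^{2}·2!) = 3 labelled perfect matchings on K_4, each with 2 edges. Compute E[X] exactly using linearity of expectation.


K_4 has 4!/(2^{2}·2!) = 3 labelled perfect matchings.
For each such perfect matching H, let X_H = 1 if all 2 edges of H are present in G. Then P[X_H = 1] = p^{2} = (1/4)^{2} = 1/16.
By linearity of expectation: E[X] = Σ_H E[X_H] = 3 · p^{2} = 3 · 1/16 = 3/16.
Numerically: E[X] ≈ 0.188.

E[X] = 3 · (1/4)^{2} = 3/16 ≈ 0.188.


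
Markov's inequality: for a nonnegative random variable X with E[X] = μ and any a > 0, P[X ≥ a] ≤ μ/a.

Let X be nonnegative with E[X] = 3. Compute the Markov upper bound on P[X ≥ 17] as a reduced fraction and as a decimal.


μ = E[X] = 3, a = 17.
Markov: P[X ≥ 17] ≤ μ/a = (3)/17 = 3/17.
Numerically: ≈ 0.176471.
(Since a = 17 > μ = 3.000000, the bound 3/17 is < 1 and informative.)

P[X ≥ 17] ≤ 3/17 ≈ 0.176471.


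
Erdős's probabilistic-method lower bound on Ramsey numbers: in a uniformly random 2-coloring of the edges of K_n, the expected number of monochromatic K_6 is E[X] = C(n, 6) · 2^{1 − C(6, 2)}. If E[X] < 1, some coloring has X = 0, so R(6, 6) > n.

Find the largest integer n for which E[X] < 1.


We need C(n, 6) · 2^{1 − 15} < 1, i.e. C(n, 6) < 2^{15 − 1} = 16384.
Check values of n near the boundary:
  n = 16: C(16, 6) = 8008; 8008 < 16384? YES
  n = 17: C(17, 6) = 12376; 12376 < 16384? YES
  n = 18: C(18, 6) = 18564; 18564 < 16384? NO
The largest n with C(n, 6) < 16384 is n = 17 (where E[X] = 1547/2048 ≈ 0.7553711). Hence R(6, 6) > 17, i.e. R(6, 6) ≥ 18.

Largest n = 17; hence R(6, 6) > 17.


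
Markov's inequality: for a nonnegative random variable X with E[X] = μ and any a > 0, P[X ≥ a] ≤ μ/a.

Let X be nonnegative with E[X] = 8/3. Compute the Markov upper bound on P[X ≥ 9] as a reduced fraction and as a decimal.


μ = E[X] = 8/3, a = 9.
Markov: P[X ≥ 9] ≤ μ/a = (8/3)/9 = 8/27.
Numerically: ≈ 0.296.
(Since a = 9 > μ = 2.667, the bound 8/27 is < 1 and informative.)

P[X ≥ 9] ≤ 8/27 ≈ 0.296.


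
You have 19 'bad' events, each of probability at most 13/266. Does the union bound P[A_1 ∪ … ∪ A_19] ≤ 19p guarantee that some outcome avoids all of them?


Union bound: P[∪_{i=1}^{19} A_i] ≤ Σ_i P[A_i] ≤ 19·p = 19·(13/266) = 13/14.
Numerically: 13/14 ≈ 0.9285714.
Is 13/14 < 1? YES.
Since P[∪ A_i] ≤ 13/14 < 1, the complement has P[∩ A_i^c] ≥ 1 − 13/14 = 1/14 > 0, so some outcome avoids every A_i.

19·p = 13/14 ≈ 0.9285714; existence CERTIFIED by the union bound.


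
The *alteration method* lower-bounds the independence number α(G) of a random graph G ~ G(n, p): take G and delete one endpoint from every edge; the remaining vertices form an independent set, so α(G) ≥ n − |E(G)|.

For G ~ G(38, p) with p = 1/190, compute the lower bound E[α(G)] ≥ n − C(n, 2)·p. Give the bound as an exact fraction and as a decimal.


E[|E(G)|] = C(38, 2)·p = 703 · (1/190) = 37/10.
E[α(G)] ≥ n − E[|E(G)|] = 38 − 37/10 = 343/10.
Numerically: ≈ 34.300000.
(This is only a lower bound; the true E[α(G)] may be larger.)

E[α(G)] ≥ 343/10 ≈ 34.300000.


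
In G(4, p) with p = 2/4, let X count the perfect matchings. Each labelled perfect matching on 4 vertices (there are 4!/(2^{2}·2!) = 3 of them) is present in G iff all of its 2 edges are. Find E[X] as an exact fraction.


K_4 has 4!/(2^{2}·2!) = 3 labelled perfect matchings.
For each such perfect matching H, let X_H = 1 if all 2 edges of H are present in G. Then P[X_H = 1] = p^{2} = (1/2)^{2} = 1/4.
By linearity: E[X] = Σ_H E[X_H] = 3 · p^{2} = 3 · 1/4 = 3/4.
Numerically: E[X] ≈ 0.75.

E[X] = 3 · (1/2)^{2} = 3/4 ≈ 0.75.


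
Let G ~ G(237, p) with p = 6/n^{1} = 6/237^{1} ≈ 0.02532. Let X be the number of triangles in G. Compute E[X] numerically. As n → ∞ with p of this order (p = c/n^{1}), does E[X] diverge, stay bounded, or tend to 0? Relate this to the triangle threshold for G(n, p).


Number of potential triangles: C(237, 3) = 2190670.
Each occurs with probability p³ ≈ (0.02532)³ ≈ 1.622590e-05.
By linearity: E[X] = C(237, 3)·p³ ≈ 2190670 · 1.622590e-05 ≈ 35.5456.
Here α = 1, so p = 6/n is exactly at the triangle threshold p ~ 1/n. Asymptotically E[X] → c³/6 = 6³/6 = 36 ≈ 36.0000, a bounded constant. In this regime the triangle count is asymptotically Poisson(c³/6).

E[X] ≈ 35.5456; in regime p = Θ(1/n^{1}) E[X] stays bounded (at the triangle threshold p ~ 1/n).


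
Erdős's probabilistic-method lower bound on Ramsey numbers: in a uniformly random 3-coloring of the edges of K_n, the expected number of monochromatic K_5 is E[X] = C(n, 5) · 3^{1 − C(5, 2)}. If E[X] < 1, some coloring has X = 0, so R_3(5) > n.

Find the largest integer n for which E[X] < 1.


We need C(n, 5) · 3^{1 − 10} < 1, i.e. C(n, 5) < 3^{10 − 1} = 19683.
Check values of n near the boundary:
  n = 16: C(16, 5) = 4368; 4368 < 19683? YES
  n = 17: C(17, 5) = 6188; 6188 < 19683? YES
  n = 18: C(18, 5) = 8568; 8568 < 19683? YES
  n = 19: C(19, 5) = 11628; 11628 < 19683? YES
  n = 20: C(20, 5) = 15504; 15504 < 19683? YES
  n = 21: C(21, 5) = 20349; 20349 < 19683? NO
  n = 22: C(22, 5) = 26334; 26334 < 19683? NO
The largest n with C(n, 5) < 19683 is n = 20 (where E[X] = 5168/6561 ≈ 0.788). Hence R_3(5) > 20, i.e. R_3(5) ≥ 21.

Largest n = 20; hence R_3(5) > 20.


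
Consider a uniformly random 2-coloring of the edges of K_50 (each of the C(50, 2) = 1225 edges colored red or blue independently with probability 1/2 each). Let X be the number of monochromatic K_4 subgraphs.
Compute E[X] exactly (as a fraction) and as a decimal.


Let X = Σ_S X_S over the C(50, 4) = 230300 subsets S of size 4, where X_S = 1 if the K_4 on S is monochromatic.
For a fixed S, the K_4 on S has C(4, 2) = 6 edges. P[all 6 edges red] = (1/2)^6, and likewise for blue, so P[monochromatic] = 2·(1/2)^6 = 2^{1 − 6} = 1/32.
Summing: E[X] = C(50, 4) · 2^{1 − 6} = 230300 · 1/32 = 57575/8.
Numerically: E[X] ≈ 7196.8750.

E[X] = C(50,4)·2^(1−C(4,2)) = 57575/8 ≈ 7196.8750.


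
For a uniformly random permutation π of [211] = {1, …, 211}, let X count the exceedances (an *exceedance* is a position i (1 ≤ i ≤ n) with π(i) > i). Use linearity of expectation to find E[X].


Write X = Σ_{i=1}^{211} X_i, where X_i = 1_{π(i) > i}.
For each fixed i, π(i) is uniform over {1, …, 211} (marginal of a uniform permutation), so P[π(i) > i] = (n − i)/n. Summing: Σ_{i=1}^{211} (n − i)/n = (0 + 1 + … + 210)/211 = 211(211 − 1)/(2·211) = (211 − 1)/2.
Hence E[X] = Σ_{i=1}^{211} (211 − i)/211 = 105 ≈ 105.00000.

E[X] = 105 = 105.00000.


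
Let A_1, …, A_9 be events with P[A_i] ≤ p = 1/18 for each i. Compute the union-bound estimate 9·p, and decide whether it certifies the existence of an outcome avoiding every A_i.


Union bound: P[∪_{i=1}^{9} A_i] ≤ Σ_i P[A_i] ≤ 9·p = 9·(1/18) = 1/2.
Numerically: 1/2 ≈ 0.5000.
Is 1/2 < 1? YES.
Since P[∪ A_i] ≤ 1/2 < 1, the complement has P[∩ A_i^c] ≥ 1 − 1/2 = 1/2 > 0, so some outcome avoids every A_i.

9·p = 1/2 ≈ 0.5000; existence CERTIFIED by the union bound.


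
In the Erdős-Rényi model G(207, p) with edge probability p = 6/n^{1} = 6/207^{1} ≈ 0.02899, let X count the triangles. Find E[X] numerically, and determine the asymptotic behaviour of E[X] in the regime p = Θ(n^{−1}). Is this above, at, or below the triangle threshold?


Number of potential triangles: C(207, 3) = 1456935.
Each occurs with probability p³ ≈ (0.02899)³ ≈ 2.435245e-05.
By linearity: E[X] = C(207, 3)·p³ ≈ 1456935 · 2.435245e-05 ≈ 35.4799.
Here α = 1, so p = 6/n is exactly at the triangle threshold p ~ 1/n. Asymptotically E[X] → c³/6 = 6³/6 = 36 ≈ 36.0000, a bounded constant. In this regime the triangle count is asymptotically Poisson(c³/6).

E[X] ≈ 35.4799; in regime p = Θ(1/n^{1}) E[X] stays bounded (at the triangle threshold p ~ 1/n).


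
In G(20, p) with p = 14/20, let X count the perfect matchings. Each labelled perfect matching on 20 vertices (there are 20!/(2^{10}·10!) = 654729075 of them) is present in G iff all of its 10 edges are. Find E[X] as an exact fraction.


K_20 has 20!/(2^{10}·10!) = 654729075 labelled perfect matchings.
For each such perfect matching H, let X_H = 1 if all 10 edges of H are present in G. Then P[X_H = 1] = p^{10} = (7/10)^{10} = 282475249/10000000000.
By linearity of expectation: E[X] = Σ_H E[X_H] = 654729075 · p^{10} = 654729075 · 282475249/10000000000 = 7397790339526587/400000000.
Numerically: E[X] ≈ 1.84945e+07.

E[X] = 654729075 · (7/10)^{10} = 7397790339526587/400000000 ≈ 1.84945e+07.


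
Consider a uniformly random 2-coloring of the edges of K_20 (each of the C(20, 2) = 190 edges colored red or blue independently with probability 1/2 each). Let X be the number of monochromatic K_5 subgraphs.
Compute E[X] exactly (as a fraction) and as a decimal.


Let X = Σ_S X_S over the C(20, 5) = 15504 subsets S of size 5, where X_S = 1 if the K_5 on S is monochromatic.
For a fixed S, the K_5 on S has C(5, 2) = 10 edges. P[all 10 edges red] = (1/2)^10, and likewise for blue, so P[monochromatic] = 2·(1/2)^10 = 2^{1 − 10} = 1/512.
By linearity: E[X] = C(20, 5) · 2^{1 − 10} = 15504 · 1/512 = 969/32.
Numerically: E[X] ≈ 30.281250.

E[X] = C(20,5)·2^(1−C(5,2)) = 969/32 ≈ 30.281250.


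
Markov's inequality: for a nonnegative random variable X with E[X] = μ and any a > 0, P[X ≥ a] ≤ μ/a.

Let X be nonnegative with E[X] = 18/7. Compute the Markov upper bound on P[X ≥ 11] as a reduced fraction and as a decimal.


μ = E[X] = 18/7, a = 11.
Markov: P[X ≥ 11] ≤ μ/a = (18/7)/11 = 18/77.
Numerically: ≈ 0.2338.
(Since a = 11 > μ = 2.5714, the bound 18/77 is < 1 and informative.)

P[X ≥ 11] ≤ 18/77 ≈ 0.2338.


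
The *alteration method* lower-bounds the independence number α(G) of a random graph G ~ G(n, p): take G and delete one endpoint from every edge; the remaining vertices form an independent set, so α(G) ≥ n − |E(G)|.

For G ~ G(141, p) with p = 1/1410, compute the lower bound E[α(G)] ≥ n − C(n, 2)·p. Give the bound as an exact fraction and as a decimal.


E[|E(G)|] = C(141, 2)·p = 9870 · (1/1410) = 7.
E[α(G)] ≥ n − E[|E(G)|] = 141 − 7 = 134.
Numerically: ≈ 134.000.
(This is only a lower bound; the true E[α(G)] may be larger.)

E[α(G)] ≥ 134 ≈ 134.000.


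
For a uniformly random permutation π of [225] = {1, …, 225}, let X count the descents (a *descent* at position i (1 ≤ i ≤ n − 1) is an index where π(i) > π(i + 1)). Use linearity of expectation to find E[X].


Write X = Σ X_I over i = 1, …, 224, with X_I the indicator of one descent.
There are 224 indicators.
For each fixed i, the pair (π(i), π(i+1)) is a uniformly random ordered pair of distinct values from {1, …, 225}; by symmetry P[π(i) > π(i+1)] = 1/2.
By linearity: E[X] = 224 · (1/2) = (225 − 1) · (1/2) = 112 ≈ 112.000000.

E[X] = 112 = 112.000000.


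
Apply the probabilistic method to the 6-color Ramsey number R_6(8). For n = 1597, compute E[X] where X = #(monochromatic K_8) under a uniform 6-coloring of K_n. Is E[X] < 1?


E[X] = C(1597, 8) · 6^{1 − 28} = 1031080153060953275445 · 6^{−27} = 1031080153060953275445/1023490369077469249536.
As a reduced fraction: E[X] = 38188153817072343535/37907050706572935168 ≈ 1.0074.
Is E[X] < 1? NO.
Since E[X] ≥ 1, the first-moment bound is inconclusive at n = 1597; it does NOT by itself certify R_6(8) > 1597.

E[X] = 38188153817072343535/37907050706572935168 ≈ 1.0074; E[X] ≥ 1; first-moment method inconclusive here.


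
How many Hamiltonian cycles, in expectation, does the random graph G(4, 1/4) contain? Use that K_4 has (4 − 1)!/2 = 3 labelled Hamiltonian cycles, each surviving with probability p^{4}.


K_4 has (4 − 1)!/2 = 3 labelled Hamiltonian cycles.
For each such Hamiltonian cycle H, let X_H = 1 if all 4 edges of H are present in G. Then P[X_H = 1] = p^{4} = (1/4)^{4} = 1/256.
By linearity: E[X] = Σ_H E[X_H] = 3 · p^{4} = 3 · 1/256 = 3/256.
Numerically: E[X] ≈ 0.0117188.

E[X] = 3 · (1/4)^{4} = 3/256 ≈ 0.0117188.


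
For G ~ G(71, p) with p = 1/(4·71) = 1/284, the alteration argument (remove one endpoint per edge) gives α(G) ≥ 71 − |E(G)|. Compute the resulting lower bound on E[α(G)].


E[|E(G)|] = C(71, 2)·p = 2485 · (1/284) = 35/4.
E[α(G)] ≥ n − E[|E(G)|] = 71 − 35/4 = 249/4.
Numerically: ≈ 62.250000.
(This is only a lower bound; the true E[α(G)] may be larger.)

E[α(G)] ≥ 249/4 ≈ 62.250000.


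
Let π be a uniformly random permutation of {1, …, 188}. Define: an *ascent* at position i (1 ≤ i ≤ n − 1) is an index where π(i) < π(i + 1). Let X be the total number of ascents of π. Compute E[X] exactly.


Write X = Σ X_I over i = 1, …, 187, with X_I the indicator of one ascent.
There are 187 indicators.
For each fixed i, the pair (π(i), π(i+1)) is a uniformly random ordered pair of distinct values from {1, …, 188}; by symmetry P[π(i) < π(i+1)] = 1/2.
By linearity: E[X] = 187 · (1/2) = (188 − 1) · (1/2) = 187/2 ≈ 93.500.

E[X] = 187/2 = 93.500.


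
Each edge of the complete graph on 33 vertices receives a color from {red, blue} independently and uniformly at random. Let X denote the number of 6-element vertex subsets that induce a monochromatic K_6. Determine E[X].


Let X = Σ_S X_S over the C(33, 6) = 1107568 subsets S of size 6, where X_S = 1 if the K_6 on S is monochromatic.
For a fixed S, the K_6 on S has C(6, 2) = 15 edges. P[all 15 edges red] = (1/2)^15, and likewise for blue, so P[monochromatic] = 2·(1/2)^15 = 2^{1 − 15} = 1/16384.
Summing: E[X] = C(33, 6) · 2^{1 − 15} = 1107568 · 1/16384 = 69223/1024.
Numerically: E[X] ≈ 67.600586.

E[X] = C(33,6)·2^(1−C(6,2)) = 69223/1024 ≈ 67.600586.


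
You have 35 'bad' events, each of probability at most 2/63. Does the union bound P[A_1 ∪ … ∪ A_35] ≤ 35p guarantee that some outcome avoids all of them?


Union bound: P[∪_{i=1}^{35} A_i] ≤ Σ_i P[A_i] ≤ 35·p = 35·(2/63) = 10/9.
Numerically: 10/9 ≈ 1.11111.
Is 10/9 < 1? NO.
Since the bound 10/9 is ≥ 1, the union bound is uninformative here; it does NOT by itself certify existence.

35·p = 10/9 ≈ 1.11111; existence NOT certified by the union bound.


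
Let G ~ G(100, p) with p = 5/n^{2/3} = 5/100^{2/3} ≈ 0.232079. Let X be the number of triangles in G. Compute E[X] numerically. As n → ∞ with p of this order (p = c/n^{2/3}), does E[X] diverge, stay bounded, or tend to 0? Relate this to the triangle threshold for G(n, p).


Number of potential triangles: C(100, 3) = 161700.
Each occurs with probability p³ ≈ (0.232079)³ ≈ 1.25000000e-02.
By linearity: E[X] = C(100, 3)·p³ ≈ 161700 · 1.25000000e-02 ≈ 2021.250000.
Since α = 2/3 < 1, p = c/n^{2/3} ≫ 1/n is above the triangle threshold p ~ 1/n. Asymptotically E[X] ~ (c³/6)·n^{3(1−α)} = (5³/6)·n^{1} → ∞; triangles are abundant w.h.p.

E[X] ≈ 2021.250000; in regime p = Θ(1/n^{2/3}) E[X] diverges (above the triangle threshold p ~ 1/n).


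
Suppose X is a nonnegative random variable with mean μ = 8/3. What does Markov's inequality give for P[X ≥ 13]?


μ = E[X] = 8/3, a = 13.
Markov: P[X ≥ 13] ≤ μ/a = (8/3)/13 = 8/39.
Numerically: ≈ 0.2051.
(Since a = 13 > μ = 2.6667, the bound 8/39 is < 1 and informative.)

P[X ≥ 13] ≤ 8/39 ≈ 0.2051.


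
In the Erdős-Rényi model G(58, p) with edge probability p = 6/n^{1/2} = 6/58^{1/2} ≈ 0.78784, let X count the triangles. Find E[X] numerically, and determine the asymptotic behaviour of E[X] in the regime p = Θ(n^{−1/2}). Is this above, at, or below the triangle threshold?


Number of potential triangles: C(58, 3) = 30856.
Each occurs with probability p³ ≈ (0.78784)³ ≈ 4.8900327e-01.
By linearity: E[X] = C(58, 3)·p³ ≈ 30856 · 4.8900327e-01 ≈ 15088.68481.
Since α = 1/2 < 1, p = c/n^{1/2} ≫ 1/n is above the triangle threshold p ~ 1/n. Asymptotically E[X] ~ (c³/6)·n^{3(1−α)} = (6³/6)·n^{1.5} → ∞; triangles are abundant w.h.p.

E[X] ≈ 15088.68481; in regime p = Θ(1/n^{1/2}) E[X] diverges (above the triangle threshold p ~ 1/n).


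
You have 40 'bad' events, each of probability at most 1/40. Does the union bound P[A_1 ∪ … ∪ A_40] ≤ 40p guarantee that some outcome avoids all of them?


Union bound: P[∪_{i=1}^{40} A_i] ≤ Σ_i P[A_i] ≤ 40·p = 40·(1/40) = 1.
Numerically: 1 ≈ 1.000000.
Is 1 < 1? NO.
Since the bound 1 is ≥ 1, the union bound is uninformative here; it does NOT by itself certify existence.

40·p = 1 ≈ 1.000000; existence NOT certified by the union bound.


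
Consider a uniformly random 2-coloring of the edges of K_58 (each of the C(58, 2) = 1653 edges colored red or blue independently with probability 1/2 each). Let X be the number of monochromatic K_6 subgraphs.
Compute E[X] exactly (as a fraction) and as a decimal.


Let X = Σ_S X_S over the C(58, 6) = 40475358 subsets S of size 6, where X_S = 1 if the K_6 on S is monochromatic.
For a fixed S, the K_6 on S has C(6, 2) = 15 edges. P[all 15 edges red] = (1/2)^15, and likewise for blue, so P[monochromatic] = 2·(1/2)^15 = 2^{1 − 15} = 1/16384.
By linearity: E[X] = C(58, 6) · 2^{1 − 15} = 40475358 · 1/16384 = 20237679/8192.
Numerically: E[X] ≈ 2470.419800.

E[X] = C(58,6)·2^(1−C(6,2)) = 20237679/8192 ≈ 2470.419800.


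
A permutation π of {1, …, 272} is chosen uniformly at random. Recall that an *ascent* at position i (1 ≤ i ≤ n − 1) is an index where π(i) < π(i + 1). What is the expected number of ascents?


Write X = Σ X_I over i = 1, …, 271, with X_I the indicator of one ascent.
There are 271 indicators.
For each fixed i, the pair (π(i), π(i+1)) is a uniformly random ordered pair of distinct values from {1, …, 272}; by symmetry P[π(i) < π(i+1)] = 1/2.
By linearity: E[X] = 271 · (1/2) = (272 − 1) · (1/2) = 271/2 ≈ 135.50000.

E[X] = 271/2 = 135.50000.


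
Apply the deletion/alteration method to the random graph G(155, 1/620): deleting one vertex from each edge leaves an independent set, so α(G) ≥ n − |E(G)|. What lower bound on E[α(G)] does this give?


E[|E(G)|] = C(155, 2)·p = 11935 · (1/620) = 77/4.
E[α(G)] ≥ n − E[|E(G)|] = 155 − 77/4 = 543/4.
Numerically: ≈ 135.750.
(This is only a lower bound; the true E[α(G)] may be larger.)

E[α(G)] ≥ 543/4 ≈ 135.750.


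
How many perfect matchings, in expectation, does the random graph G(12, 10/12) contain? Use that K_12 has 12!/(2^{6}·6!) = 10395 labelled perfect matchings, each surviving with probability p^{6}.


K_12 has 12!/(2^{6}·6!) = 10395 labelled perfect matchings.
For each such perfect matching H, let X_H = 1 if all 6 edges of H are present in G. Then P[X_H = 1] = p^{6} = (5/6)^{6} = 15625/46656.
By linearity: E[X] = Σ_H E[X_H] = 10395 · p^{6} = 10395 · 15625/46656 = 6015625/1728.
Numerically: E[X] ≈ 3481.26.

E[X] = 10395 · (5/6)^{6} = 6015625/1728 ≈ 3481.26.


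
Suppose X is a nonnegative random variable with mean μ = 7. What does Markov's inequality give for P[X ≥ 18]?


μ = E[X] = 7, a = 18.
Markov: P[X ≥ 18] ≤ μ/a = (7)/18 = 7/18.
Numerically: ≈ 0.389.
(Since a = 18 > μ = 7.000, the bound 7/18 is < 1 and informative.)

P[X ≥ 18] ≤ 7/18 ≈ 0.389.


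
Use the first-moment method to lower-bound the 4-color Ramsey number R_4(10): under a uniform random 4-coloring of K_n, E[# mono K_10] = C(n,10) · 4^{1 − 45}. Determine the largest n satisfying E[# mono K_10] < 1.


We need C(n, 10) · 4^{1 − 45} < 1, i.e. C(n, 10) < 4^{45 − 1} = 309485009821345068724781056.
Check values of n near the boundary:
  n = 2022: C(2022, 10) = 307870445231474093395937796; 307870445231474093395937796 < 309485009821345068724781056? YES
  n = 2023: C(2023, 10) = 309399856285778485315440716; 309399856285778485315440716 < 309485009821345068724781056? YES
  n = 2024: C(2024, 10) = 310936101848269937576192656; 310936101848269937576192656 < 309485009821345068724781056? NO
The largest n with C(n, 10) < 309485009821345068724781056 is n = 2023 (where E[X] = 77349964071444621328860179/77371252455336267181195264 ≈ 0.999725). Hence R_4(10) > 2023, i.e. R_4(10) ≥ 2024.

Largest n = 2023; hence R_4(10) > 2023.


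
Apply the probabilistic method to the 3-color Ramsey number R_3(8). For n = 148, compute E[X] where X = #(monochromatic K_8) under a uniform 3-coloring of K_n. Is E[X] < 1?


E[X] = C(148, 8) · 3^{1 − 28} = 4709614623714 · 3^{−27} = 4709614623714/7625597484987.
As a reduced fraction: E[X] = 523290513746/847288609443 ≈ 0.618.
Is E[X] < 1? YES.
Since E[X] < 1, there exists a 3-coloring of K_{148} with no monochromatic K_8; hence R_3(8) > 148.

E[X] = 523290513746/847288609443 ≈ 0.618; E[X] < 1, so R_3(8) > 148.


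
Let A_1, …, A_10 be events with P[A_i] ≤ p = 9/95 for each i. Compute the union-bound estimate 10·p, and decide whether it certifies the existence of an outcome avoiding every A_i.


Union bound: P[∪_{i=1}^{10} A_i] ≤ Σ_i P[A_i] ≤ 10·p = 10·(9/95) = 18/19.
Numerically: 18/19 ≈ 0.94737.
Is 18/19 < 1? YES.
Since P[∪ A_i] ≤ 18/19 < 1, the complement has P[∩ A_i^c] ≥ 1 − 18/19 = 1/19 > 0, so some outcome avoids every A_i.

10·p = 18/19 ≈ 0.94737; existence CERTIFIED by the union bound.
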